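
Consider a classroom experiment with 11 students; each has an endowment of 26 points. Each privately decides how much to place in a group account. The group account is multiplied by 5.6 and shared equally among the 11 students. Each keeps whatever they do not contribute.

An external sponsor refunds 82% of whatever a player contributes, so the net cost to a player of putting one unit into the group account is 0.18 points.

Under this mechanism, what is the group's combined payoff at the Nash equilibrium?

1836.12 points

With the mechanism, a contributed unit returns (5.6/11) / 0.18 = 2.8283 per unit of net cost to the contributor — now above 1 — so contributing fully is weakly dominant for every player.
At the Nash equilibrium everyone contributes 26. Group total payoff = 11 × (26 × 0.82 + 5.6 × 26) = 1836.12.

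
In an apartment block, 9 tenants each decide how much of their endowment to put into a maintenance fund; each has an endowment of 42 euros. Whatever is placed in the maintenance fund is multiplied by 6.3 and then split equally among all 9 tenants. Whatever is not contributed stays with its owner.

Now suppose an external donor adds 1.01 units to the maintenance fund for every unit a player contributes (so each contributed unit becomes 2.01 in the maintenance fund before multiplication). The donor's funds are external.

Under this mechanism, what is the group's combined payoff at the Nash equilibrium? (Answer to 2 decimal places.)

4786.61 euros

With the mechanism, a contributed unit returns 6.3 × 2.01 / 9 = 1.4070 per unit of net cost to the contributor — now above 1 — so contributing fully is weakly dominant for every player.
So the Nash equilibrium is full contribution by all 9; the group earns 6.3 × 2.01 × 378 = 4786.61.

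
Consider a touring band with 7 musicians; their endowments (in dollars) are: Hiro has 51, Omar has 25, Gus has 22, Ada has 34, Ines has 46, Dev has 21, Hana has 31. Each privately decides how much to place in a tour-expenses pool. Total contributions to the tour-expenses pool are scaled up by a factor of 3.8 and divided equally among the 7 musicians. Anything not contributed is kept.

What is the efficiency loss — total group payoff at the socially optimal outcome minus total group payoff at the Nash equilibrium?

The private return per contributed unit is 3.8/7 = 0.5429 < 1 for every player regardless of endowment, so the Nash equilibrium is zero contribution and the group total is Σ E_j = 51 + 25 + 22 + 34 + 46 + 21 + 31 = 230.
Each contributed unit returns 3.800 to the group, so the social optimum is full contribution by everyone: group total = 3.800 × 230 = 874.00.
Efficiency loss = (3.800 − 1) × 230 = 644.00.

644.00 dollars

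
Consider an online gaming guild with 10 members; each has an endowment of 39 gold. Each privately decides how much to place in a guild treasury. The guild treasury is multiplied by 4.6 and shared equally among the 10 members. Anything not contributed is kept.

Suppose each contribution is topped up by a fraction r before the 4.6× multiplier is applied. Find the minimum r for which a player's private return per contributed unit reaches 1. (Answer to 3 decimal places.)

With matching at rate r, one contributed unit becomes (1 + r) in the guild treasury and returns 4.6 × (1 + r) / 10 to the contributor.
Setting this equal to 1: 1 + r = 10/4.6 = 2.1739.
So the minimum matching rate is r = 2.1739 − 1 = 1.174.

1.174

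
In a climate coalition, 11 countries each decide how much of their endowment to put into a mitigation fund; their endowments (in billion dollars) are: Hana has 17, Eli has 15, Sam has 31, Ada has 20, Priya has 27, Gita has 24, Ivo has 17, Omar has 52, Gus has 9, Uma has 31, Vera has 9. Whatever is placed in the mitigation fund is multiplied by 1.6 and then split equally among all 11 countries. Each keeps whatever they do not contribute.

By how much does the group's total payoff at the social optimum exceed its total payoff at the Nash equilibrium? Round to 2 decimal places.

151.20 billion dollars

The private return per contributed unit is 1.6/11 = 0.1455 < 1 for every player regardless of endowment, so the Nash equilibrium is zero contribution and the group total is Σ E_j = 17 + 15 + 31 + 20 + 27 + 24 + 17 + 52 + 9 + 31 + 9 = 252.
Each contributed unit returns 1.600 to the group, so the social optimum is full contribution by everyone: group total = 1.600 × 252 = 403.20.
Efficiency loss = (1.600 − 1) × 252 = 151.20.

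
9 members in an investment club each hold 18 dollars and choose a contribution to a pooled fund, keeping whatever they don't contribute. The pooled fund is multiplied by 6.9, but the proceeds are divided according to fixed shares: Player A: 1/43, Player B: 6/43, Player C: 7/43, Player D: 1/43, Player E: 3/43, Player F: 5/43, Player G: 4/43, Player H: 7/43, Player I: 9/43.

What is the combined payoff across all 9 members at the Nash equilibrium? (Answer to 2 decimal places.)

480.60 dollars

Each unit j contributes comes back to j as 6.9 × (j's share), so j prefers to contribute only if that share exceeds 1/6.9 = 0.1449; otherwise keeping the unit dominates.
Player C, Player H and Player I clear that bar, contributing 18 each; the remaining 6 contribute 0. Total contributed: 54.
The pooled fund pays out 6.9 × 54 = 372.60 in total (split across the unequal shares, but the aggregate is all that matters for the group sum).
The 6 free-riders keep 18 each, adding 108. Group total = 108 + 372.60 = 480.60.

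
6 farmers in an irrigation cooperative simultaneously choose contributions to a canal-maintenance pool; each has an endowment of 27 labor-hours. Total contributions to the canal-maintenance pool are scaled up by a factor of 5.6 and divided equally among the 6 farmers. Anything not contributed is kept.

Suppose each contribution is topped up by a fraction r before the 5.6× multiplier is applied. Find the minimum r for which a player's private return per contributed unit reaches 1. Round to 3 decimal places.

With matching at rate r, one contributed unit becomes (1 + r) in the canal-maintenance pool and returns 5.6 × (1 + r) / 6 to the contributor.
Setting this equal to 1: 1 + r = 6/5.6 = 1.0714.
So the minimum matching rate is r = 1.0714 − 1 = 0.071.

0.071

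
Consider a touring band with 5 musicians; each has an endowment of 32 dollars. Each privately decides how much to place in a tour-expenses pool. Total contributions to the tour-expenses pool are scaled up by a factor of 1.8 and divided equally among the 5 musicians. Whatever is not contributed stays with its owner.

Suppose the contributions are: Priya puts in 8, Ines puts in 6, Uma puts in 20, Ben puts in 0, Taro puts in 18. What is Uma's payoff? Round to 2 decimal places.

30.72 dollars

Total contributed: 8 + 6 + 20 + 0 + 18 = 52.
Each receives 1.8 × 52 / 5 = 18.72 from the tour-expenses pool.
Uma keeps 32 − 20 = 12, so Uma's payoff is 12 + 18.72 = 30.72.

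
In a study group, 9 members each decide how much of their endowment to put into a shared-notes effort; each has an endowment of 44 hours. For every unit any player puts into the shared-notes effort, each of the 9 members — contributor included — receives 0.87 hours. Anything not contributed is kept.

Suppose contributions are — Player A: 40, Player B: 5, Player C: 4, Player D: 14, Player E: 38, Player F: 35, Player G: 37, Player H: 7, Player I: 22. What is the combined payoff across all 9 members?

1775.66 hours

Total contributed: 40 + 5 + 4 + 14 + 38 + 35 + 37 + 7 + 22 = 202; total kept: 9 × 44 − 202 = 194.
The shared-notes effort pays out 0.87 × 9 × 202 = 1581.66 in aggregate.
Group total = 194 + 1581.66 = 1775.66.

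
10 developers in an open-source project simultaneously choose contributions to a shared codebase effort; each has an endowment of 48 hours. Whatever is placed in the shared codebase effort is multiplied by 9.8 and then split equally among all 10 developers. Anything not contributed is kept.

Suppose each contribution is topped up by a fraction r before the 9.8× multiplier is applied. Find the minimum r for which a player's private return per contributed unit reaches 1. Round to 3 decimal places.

0.020

With matching at rate r, one contributed unit becomes (1 + r) in the shared codebase effort and returns 9.8 × (1 + r) / 10 to the contributor.
Setting this equal to 1: 1 + r = 10/9.8 = 1.0204.
So the minimum matching rate is r = 1.0204 − 1 = 0.020.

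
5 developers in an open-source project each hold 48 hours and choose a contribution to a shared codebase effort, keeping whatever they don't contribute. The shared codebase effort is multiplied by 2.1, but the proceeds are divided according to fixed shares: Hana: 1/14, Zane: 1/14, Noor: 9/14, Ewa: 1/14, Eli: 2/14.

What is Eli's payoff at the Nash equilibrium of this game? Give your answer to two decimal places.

A player with share s gets back 2.1·s per unit contributed, so full contribution is dominant for anyone with s > 1/2.1 = 0.4762 and zero contribution is dominant for anyone below.
The only share above 0.4762 is Noor's 9/14, contributing 48; the remaining 4 contribute 0. Total contributed: 48.
Eli keeps 48 and receives 2.1 × 48 × 2/14 = 14.40 from the shared codebase effort, for a payoff of 62.40.

62.40 hours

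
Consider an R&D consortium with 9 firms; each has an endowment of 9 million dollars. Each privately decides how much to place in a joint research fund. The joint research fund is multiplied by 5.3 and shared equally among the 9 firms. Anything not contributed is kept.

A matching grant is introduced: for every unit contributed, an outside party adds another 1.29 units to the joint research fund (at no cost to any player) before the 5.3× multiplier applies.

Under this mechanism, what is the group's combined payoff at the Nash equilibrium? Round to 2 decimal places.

The effective private return per unit is now 5.3 × 2.29 / 9 = 1.3486 > 1, so every player's dominant strategy flips to full contribution.
So the Nash equilibrium is full contribution by all 9; the group earns 5.3 × 2.29 × 81 = 983.10.

983.10 million dollars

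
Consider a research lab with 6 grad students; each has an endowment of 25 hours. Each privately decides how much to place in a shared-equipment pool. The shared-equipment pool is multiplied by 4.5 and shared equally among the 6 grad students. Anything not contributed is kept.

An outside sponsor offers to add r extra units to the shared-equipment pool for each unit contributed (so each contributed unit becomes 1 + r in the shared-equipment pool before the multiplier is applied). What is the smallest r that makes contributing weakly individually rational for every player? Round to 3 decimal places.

With matching at rate r, one contributed unit becomes (1 + r) in the shared-equipment pool and returns 4.5 × (1 + r) / 6 to the contributor.
Setting this equal to 1: 1 + r = 6/4.5 = 1.3333.
So the minimum matching rate is r = 1.3333 − 1 = 0.333.

0.333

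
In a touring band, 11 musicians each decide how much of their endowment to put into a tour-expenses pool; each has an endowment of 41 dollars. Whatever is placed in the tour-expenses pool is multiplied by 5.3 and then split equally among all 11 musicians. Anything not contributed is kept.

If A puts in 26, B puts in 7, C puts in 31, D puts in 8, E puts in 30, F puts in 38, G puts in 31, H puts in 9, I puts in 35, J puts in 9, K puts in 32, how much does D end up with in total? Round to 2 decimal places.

Total contributed: 26 + 7 + 31 + 8 + 30 + 38 + 31 + 9 + 35 + 9 + 32 = 256.
Each receives 5.3 × 256 / 11 = 123.35 from the tour-expenses pool.
D keeps 41 − 8 = 33, so D's payoff is 33 + 123.35 = 156.35.

156.35 dollars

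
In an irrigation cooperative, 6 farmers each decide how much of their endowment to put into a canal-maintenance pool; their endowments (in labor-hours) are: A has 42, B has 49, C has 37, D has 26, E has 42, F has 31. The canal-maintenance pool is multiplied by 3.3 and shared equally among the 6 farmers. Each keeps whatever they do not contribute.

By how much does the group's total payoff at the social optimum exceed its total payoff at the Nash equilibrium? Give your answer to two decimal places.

522.10 labor-hours

The private return per contributed unit is 3.3/6 = 0.5500 < 1 for every player regardless of endowment, so the Nash equilibrium is zero contribution and the group total is Σ E_j = 42 + 49 + 37 + 26 + 42 + 31 = 227.
Each contributed unit returns 3.300 to the group, so the social optimum is full contribution by everyone: group total = 3.300 × 227 = 749.10.
Efficiency loss = (3.300 − 1) × 227 = 522.10.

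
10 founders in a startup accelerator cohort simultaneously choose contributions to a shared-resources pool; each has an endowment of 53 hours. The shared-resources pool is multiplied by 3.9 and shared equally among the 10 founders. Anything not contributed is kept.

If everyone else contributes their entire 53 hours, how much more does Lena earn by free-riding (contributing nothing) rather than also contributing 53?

Switching from a contribution of 53 to 0 lets Lena keep an extra 53 hours, but lowers the shared-resources pool by 53, which costs Lena their own share of that drop: 3.9/10 × 53 = 20.67.
Net gain = 53 − 20.67 = 32.33. The private return per contributed unit (0.3900) is below 1, so free-riding is indeed the best response regardless of what the others do.

32.33 hours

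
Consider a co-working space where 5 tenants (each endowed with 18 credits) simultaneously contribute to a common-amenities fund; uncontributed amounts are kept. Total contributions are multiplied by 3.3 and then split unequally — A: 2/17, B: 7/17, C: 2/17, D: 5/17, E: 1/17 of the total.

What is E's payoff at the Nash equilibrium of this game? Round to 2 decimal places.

21.49 credits

Player j's private return per contributed unit is 3.3 × (j's share). Contributing is weakly dominant for j when that share is at least 1/3.3 = 0.3030, and contributing 0 is dominant otherwise.
The only share above 0.3030 is B's 7/17, contributing 18; the remaining 4 contribute 0. Total contributed: 18.
E keeps 18 and receives 3.3 × 18 × 1/17 = 3.49 from the common-amenities fund, for a payoff of 21.49.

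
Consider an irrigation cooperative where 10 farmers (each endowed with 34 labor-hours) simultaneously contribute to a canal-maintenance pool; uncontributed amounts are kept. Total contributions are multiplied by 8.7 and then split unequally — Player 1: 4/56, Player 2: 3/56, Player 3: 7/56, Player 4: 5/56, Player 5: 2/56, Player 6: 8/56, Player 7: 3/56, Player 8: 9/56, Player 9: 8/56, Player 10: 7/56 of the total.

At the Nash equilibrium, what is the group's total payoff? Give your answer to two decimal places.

1649.00 labor-hours

Player j's private return per contributed unit is 8.7 × (j's share). Contributing is weakly dominant for j when that share is at least 1/8.7 = 0.1149, and contributing 0 is dominant otherwise.
Player 3, Player 6, Player 8, Player 9 and Player 10 are above the threshold, contributing 34 each; the remaining 5 contribute 0. Total contributed: 170.
The canal-maintenance pool pays out 8.7 × 170 = 1479.00 in total (split across the unequal shares, but the aggregate is all that matters for the group sum).
The 5 free-riders keep 34 each, adding 170. Group total = 170 + 1479.00 = 1649.00.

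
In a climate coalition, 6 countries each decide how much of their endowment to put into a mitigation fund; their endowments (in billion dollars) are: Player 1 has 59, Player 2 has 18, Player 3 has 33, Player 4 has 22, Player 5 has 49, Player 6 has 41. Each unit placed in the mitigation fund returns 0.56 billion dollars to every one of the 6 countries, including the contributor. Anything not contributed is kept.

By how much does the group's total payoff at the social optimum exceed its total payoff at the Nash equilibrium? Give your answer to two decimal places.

523.92 billion dollars

The private return per contributed unit is 0.56 < 1 for everyone, so the Nash equilibrium is zero contribution and the group total is Σ E_j = 59 + 18 + 33 + 22 + 49 + 41 = 222.
Each contributed unit returns 3.360 to the group, so the social optimum is full contribution by everyone: group total = 3.360 × 222 = 745.92.
Efficiency loss = (3.360 − 1) × 222 = 523.92.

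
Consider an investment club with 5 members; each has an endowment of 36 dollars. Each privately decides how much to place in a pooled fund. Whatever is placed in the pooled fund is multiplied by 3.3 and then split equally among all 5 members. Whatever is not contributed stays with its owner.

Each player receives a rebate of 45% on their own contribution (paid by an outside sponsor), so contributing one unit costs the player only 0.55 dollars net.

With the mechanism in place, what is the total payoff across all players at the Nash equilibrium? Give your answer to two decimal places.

675.00 dollars

The effective private return per unit is now (3.3/5) / 0.55 = 1.2000 > 1, so every player's dominant strategy flips to full contribution.
At the Nash equilibrium everyone contributes 36. Group total payoff = 5 × (36 × 0.45 + 3.3 × 36) = 675.00.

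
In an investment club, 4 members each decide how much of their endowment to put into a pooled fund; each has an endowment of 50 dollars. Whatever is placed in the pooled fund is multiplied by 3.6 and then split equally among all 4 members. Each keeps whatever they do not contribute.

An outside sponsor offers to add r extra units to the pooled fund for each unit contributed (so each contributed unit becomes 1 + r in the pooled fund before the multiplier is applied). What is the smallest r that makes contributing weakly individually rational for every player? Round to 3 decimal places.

0.111

With matching at rate r, one contributed unit becomes (1 + r) in the pooled fund and returns 3.6 × (1 + r) / 4 to the contributor.
Setting this equal to 1: 1 + r = 4/3.6 = 1.1111.
So the minimum matching rate is r = 1.1111 − 1 = 0.111.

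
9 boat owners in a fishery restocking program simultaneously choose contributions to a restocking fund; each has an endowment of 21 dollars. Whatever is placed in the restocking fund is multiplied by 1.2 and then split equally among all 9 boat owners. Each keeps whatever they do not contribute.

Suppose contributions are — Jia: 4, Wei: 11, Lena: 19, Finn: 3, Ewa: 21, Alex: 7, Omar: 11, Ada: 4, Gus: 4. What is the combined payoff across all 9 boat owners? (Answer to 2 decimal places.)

Total contributed: 4 + 11 + 19 + 3 + 21 + 7 + 11 + 4 + 4 = 84; total kept: 9 × 21 − 84 = 105.
The restocking fund pays out 1.2 × 84 = 100.80 in aggregate.
Group total = 105 + 100.80 = 205.80.

205.80 dollars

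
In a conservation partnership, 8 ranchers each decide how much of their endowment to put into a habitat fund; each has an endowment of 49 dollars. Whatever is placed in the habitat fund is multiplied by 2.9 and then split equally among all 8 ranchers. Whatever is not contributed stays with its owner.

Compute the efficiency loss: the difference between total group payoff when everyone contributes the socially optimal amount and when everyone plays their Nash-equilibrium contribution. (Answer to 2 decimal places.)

744.80 dollars

Each contributed unit returns 2.9/8 = 0.3625 to its contributor — below 1 — so contributing 0 is dominant for every player. At the Nash equilibrium everyone keeps their 49, and the group total is 8 × 49 = 392.
Each contributed unit returns 2.900 to the group as a whole (0.3625 to each of 8 players), which exceeds 1, so the social optimum is full contribution: group total = 2.900 × 392 = 1136.80.
Efficiency loss = 1136.80 − 392 = 744.80.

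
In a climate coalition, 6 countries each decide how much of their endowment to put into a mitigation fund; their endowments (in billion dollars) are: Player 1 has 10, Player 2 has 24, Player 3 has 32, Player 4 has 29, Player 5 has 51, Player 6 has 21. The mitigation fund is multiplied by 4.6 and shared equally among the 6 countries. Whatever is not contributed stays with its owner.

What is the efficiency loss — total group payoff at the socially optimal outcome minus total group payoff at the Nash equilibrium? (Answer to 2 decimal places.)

601.20 billion dollars

The private return per contributed unit is 4.6/6 = 0.7667 < 1 for every player regardless of endowment, so the Nash equilibrium is zero contribution and the group total is Σ E_j = 10 + 24 + 32 + 29 + 51 + 21 = 167.
Each contributed unit returns 4.600 to the group, so the social optimum is full contribution by everyone: group total = 4.600 × 167 = 768.20.
Efficiency loss = (4.600 − 1) × 167 = 601.20.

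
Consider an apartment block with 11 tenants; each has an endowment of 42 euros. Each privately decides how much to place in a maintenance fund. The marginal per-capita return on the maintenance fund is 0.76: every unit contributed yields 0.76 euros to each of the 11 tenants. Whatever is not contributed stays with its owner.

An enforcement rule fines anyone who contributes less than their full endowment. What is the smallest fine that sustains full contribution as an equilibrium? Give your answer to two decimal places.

10.08 euros

Given the others contribute fully, the best deviation is to contribute 0 (any partial contribution still incurs the fine and gives up units whose private return 0.76 is below 1).
Deviating from 42 to 0 saves 42 euros but forfeits the deviator's share of the drop in the maintenance fund: 0.76 × 42 = 31.92.
So the deviation gain is 42 − 31.92 = 10.08, and the fine must be at least 10.08 euros to wipe it out.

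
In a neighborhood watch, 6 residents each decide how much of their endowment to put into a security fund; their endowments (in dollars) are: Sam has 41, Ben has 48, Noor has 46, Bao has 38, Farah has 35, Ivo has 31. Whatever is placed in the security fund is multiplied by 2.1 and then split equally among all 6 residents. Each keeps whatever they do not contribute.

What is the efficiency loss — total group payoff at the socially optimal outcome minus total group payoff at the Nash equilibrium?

The private return per contributed unit is 2.1/6 = 0.3500 < 1 for every player regardless of endowment, so the Nash equilibrium is zero contribution and the group total is Σ E_j = 41 + 48 + 46 + 38 + 35 + 31 = 239.
Each contributed unit returns 2.100 to the group, so the social optimum is full contribution by everyone: group total = 2.100 × 239 = 501.90.
Efficiency loss = (2.100 − 1) × 239 = 262.90.

262.90 dollars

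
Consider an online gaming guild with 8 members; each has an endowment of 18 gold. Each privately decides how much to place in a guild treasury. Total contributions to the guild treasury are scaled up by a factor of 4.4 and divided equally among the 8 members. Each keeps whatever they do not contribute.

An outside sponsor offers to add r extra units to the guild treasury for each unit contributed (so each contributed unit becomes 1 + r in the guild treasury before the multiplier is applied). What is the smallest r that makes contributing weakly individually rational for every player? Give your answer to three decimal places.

With matching at rate r, one contributed unit becomes (1 + r) in the guild treasury and returns 4.4 × (1 + r) / 8 to the contributor.
Setting this equal to 1: 1 + r = 8/4.4 = 1.8182.
So the minimum matching rate is r = 1.8182 − 1 = 0.818.

0.818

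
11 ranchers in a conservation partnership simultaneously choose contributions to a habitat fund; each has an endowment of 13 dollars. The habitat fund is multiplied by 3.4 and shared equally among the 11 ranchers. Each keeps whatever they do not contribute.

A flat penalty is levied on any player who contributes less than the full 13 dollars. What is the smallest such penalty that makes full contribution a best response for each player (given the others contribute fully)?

8.98 dollars

Given the others contribute fully, the best deviation is to contribute 0 (any partial contribution still incurs the fine and gives up units whose private return 0.3091 is below 1).
Deviating from 13 to 0 saves 13 dollars but forfeits the deviator's share of the drop in the habitat fund: 3.4/11 × 13 = 4.02.
So the deviation gain is 13 − 4.02 = 8.98, and the fine must be at least 8.98 dollars to wipe it out.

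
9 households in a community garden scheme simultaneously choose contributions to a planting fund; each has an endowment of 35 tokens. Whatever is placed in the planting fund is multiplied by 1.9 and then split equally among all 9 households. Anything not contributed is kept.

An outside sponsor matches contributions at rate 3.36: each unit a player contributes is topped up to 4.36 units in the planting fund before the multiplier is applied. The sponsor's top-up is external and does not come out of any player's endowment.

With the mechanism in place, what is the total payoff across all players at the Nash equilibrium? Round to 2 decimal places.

The effective private return is 1.9 × 4.36 / 9 = 0.9204, which is still under 1, so the mechanism doesn't change anyone's dominant strategy: zero contribution.
Everyone keeps their endowment and the group total is 9 × 35 = 315.

315.00 tokens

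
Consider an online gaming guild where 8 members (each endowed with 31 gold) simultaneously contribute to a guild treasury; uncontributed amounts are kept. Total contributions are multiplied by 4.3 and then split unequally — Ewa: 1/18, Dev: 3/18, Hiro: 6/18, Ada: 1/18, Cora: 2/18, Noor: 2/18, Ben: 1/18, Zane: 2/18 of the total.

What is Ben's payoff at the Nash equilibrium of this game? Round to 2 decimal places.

38.41 gold

For player j, contributing a unit is worthwhile iff 4.3 × (j's share) ≥ 1, i.e. iff j's share is at least 0.2326.
The only share above 0.2326 is Hiro's 6/18, contributing 31; the remaining 7 contribute 0. Total contributed: 31.
Ben keeps 31 and receives 4.3 × 31 × 1/18 = 7.41 from the guild treasury, for a payoff of 38.41.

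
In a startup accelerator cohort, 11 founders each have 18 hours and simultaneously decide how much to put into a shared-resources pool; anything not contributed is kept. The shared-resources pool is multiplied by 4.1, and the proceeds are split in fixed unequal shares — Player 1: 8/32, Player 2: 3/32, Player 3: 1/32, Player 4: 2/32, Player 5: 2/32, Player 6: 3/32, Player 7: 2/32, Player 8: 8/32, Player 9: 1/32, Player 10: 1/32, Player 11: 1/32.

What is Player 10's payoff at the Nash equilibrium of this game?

Each unit j contributes comes back to j as 4.1 × (j's share), so j prefers to contribute only if that share exceeds 1/4.1 = 0.2439; otherwise keeping the unit dominates.
Player 1 and Player 8 are above the threshold, contributing 18 each; the remaining 9 contribute 0. Total contributed: 36.
Player 10 keeps 18 and receives 4.1 × 36 × 1/32 = 4.61 from the shared-resources pool, for a payoff of 22.61.

22.61 hours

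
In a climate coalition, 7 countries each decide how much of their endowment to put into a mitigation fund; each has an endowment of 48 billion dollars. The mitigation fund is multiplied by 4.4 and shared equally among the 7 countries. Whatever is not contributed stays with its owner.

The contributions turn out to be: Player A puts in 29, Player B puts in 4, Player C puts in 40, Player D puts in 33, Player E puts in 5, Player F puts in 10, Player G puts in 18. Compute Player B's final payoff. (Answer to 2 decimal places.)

Total contributed: 29 + 4 + 40 + 33 + 5 + 10 + 18 = 139.
Each receives 4.4 × 139 / 7 = 87.37 from the mitigation fund.
Player B keeps 48 − 4 = 44, so Player B's payoff is 44 + 87.37 = 131.37.

131.37 billion dollars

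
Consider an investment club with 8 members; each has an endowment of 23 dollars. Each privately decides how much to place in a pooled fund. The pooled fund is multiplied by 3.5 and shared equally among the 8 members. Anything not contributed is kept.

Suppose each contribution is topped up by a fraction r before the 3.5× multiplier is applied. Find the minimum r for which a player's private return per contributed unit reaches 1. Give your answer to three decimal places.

1.286

With matching at rate r, one contributed unit becomes (1 + r) in the pooled fund and returns 3.5 × (1 + r) / 8 to the contributor.
Setting this equal to 1: 1 + r = 8/3.5 = 2.2857.
So the minimum matching rate is r = 2.2857 − 1 = 1.286.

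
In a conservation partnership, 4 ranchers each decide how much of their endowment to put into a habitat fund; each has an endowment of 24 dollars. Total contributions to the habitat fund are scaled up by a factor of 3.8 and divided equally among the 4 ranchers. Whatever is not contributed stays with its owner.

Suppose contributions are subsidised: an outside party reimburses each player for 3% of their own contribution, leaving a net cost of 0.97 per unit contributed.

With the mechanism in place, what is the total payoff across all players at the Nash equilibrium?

96.00 dollars

The effective private return is (3.8/4) / 0.97 = 0.9794, which is still under 1, so the mechanism doesn't change anyone's dominant strategy: zero contribution.
At the Nash equilibrium no one contributes; group total payoff = 4 × 24 = 96.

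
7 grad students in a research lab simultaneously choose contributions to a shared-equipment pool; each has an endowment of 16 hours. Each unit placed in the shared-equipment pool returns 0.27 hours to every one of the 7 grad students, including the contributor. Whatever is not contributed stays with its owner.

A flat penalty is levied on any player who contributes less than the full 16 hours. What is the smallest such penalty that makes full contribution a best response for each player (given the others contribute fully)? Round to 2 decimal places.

11.68 hours

Given the others contribute fully, the best deviation is to contribute 0 (any partial contribution still incurs the fine and gives up units whose private return 0.27 is below 1).
Deviating from 16 to 0 saves 16 hours but forfeits the deviator's share of the drop in the shared-equipment pool: 0.27 × 16 = 4.32.
So the deviation gain is 16 − 4.32 = 11.68, and the fine must be at least 11.68 hours to wipe it out.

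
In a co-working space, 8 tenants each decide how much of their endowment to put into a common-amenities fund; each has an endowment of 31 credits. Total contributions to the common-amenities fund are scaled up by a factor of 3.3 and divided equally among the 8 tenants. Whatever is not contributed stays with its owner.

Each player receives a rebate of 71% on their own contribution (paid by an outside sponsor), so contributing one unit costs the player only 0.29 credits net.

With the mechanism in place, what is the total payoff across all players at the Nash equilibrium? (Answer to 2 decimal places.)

994.48 credits

With the mechanism, a contributed unit returns (3.3/8) / 0.29 = 1.4224 per unit of net cost to the contributor — now above 1 — so contributing fully is weakly dominant for every player.
So the Nash equilibrium is full contribution by all 8; the group earns 8 × (31 × 0.71 + 3.3 × 31) = 994.48.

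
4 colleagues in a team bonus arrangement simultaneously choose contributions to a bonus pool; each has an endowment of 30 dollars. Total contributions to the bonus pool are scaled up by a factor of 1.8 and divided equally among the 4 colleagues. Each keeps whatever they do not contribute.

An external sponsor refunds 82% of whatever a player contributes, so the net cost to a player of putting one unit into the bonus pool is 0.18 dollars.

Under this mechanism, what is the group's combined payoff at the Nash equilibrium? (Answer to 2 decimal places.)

Under the mechanism each unit contributed yields (1.8/4) / 0.18 = 2.5000 back to its contributor per unit of net cost, which exceeds 1, making full contribution the dominant choice for everyone.
At the Nash equilibrium everyone contributes 30. Group total payoff = 4 × (30 × 0.82 + 1.8 × 30) = 314.40.

314.40 dollars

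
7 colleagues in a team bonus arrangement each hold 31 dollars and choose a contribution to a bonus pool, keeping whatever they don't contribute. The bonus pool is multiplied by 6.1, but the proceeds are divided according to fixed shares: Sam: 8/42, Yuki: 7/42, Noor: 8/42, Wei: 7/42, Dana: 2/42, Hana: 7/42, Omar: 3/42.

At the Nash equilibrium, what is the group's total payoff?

A player with share s gets back 6.1·s per unit contributed, so full contribution is dominant for anyone with s > 1/6.1 = 0.1639 and zero contribution is dominant for anyone below.
Sam, Yuki, Noor, Wei and Hana clear that bar, contributing 31 each; the remaining 2 contribute 0. Total contributed: 155.
The bonus pool pays out 6.1 × 155 = 945.50 in total (split across the unequal shares, but the aggregate is all that matters for the group sum).
The 2 free-riders keep 31 each, adding 62. Group total = 62 + 945.50 = 1007.50.

1007.50 dollars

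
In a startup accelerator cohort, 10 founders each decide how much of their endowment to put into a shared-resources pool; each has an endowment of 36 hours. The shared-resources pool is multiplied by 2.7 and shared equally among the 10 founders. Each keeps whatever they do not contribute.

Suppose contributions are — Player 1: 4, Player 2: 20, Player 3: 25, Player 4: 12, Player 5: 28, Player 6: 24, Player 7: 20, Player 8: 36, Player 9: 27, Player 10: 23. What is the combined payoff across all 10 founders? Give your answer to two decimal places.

Total contributed: 4 + 20 + 25 + 12 + 28 + 24 + 20 + 36 + 27 + 23 = 219; total kept: 10 × 36 − 219 = 141.
The shared-resources pool pays out 2.7 × 219 = 591.30 in aggregate.
Group total = 141 + 591.30 = 732.30.

732.30 hours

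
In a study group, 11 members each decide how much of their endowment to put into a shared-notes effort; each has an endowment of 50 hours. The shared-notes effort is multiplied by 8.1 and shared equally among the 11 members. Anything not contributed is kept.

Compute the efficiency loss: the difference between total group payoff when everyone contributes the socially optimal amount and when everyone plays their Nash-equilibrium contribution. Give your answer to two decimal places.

3905.00 hours

Each contributed unit returns 8.1/11 = 0.7364 to its contributor — below 1 — so contributing 0 is dominant for every player. At the Nash equilibrium everyone keeps their 50, and the group total is 11 × 50 = 550.
Each contributed unit returns 8.100 to the group as a whole (0.7364 to each of 11 players), which exceeds 1, so the social optimum is full contribution: group total = 8.100 × 550 = 4455.00.
Efficiency loss = 4455.00 − 550 = 3905.00.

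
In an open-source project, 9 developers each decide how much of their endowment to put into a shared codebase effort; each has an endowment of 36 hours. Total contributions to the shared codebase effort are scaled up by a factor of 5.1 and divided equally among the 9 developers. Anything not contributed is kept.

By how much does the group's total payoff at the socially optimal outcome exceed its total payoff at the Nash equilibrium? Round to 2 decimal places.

Each contributed unit returns 5.1/9 = 0.5667 to its contributor — below 1 — so contributing 0 is dominant for every player. At the Nash equilibrium everyone keeps their 36, and the group total is 9 × 36 = 324.
Each contributed unit returns 5.100 to the group as a whole (0.5667 to each of 9 players), which exceeds 1, so the social optimum is full contribution: group total = 5.100 × 324 = 1652.40.
Efficiency loss = 1652.40 − 324 = 1328.40.

1328.40 hours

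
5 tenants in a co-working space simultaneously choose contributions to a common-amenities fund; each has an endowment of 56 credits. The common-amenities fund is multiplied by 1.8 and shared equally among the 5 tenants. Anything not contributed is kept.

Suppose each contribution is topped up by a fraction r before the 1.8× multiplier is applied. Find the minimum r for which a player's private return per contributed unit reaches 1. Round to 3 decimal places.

1.778

With matching at rate r, one contributed unit becomes (1 + r) in the common-amenities fund and returns 1.8 × (1 + r) / 5 to the contributor.
Setting this equal to 1: 1 + r = 5/1.8 = 2.7778.
So the minimum matching rate is r = 2.7778 − 1 = 1.778.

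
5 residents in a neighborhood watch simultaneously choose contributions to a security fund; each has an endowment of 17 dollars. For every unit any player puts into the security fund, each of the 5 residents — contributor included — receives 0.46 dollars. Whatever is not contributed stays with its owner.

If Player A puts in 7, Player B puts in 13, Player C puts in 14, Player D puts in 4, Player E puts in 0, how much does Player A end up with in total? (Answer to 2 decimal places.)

Total contributed: 7 + 13 + 14 + 4 + 0 = 38.
Each receives 0.46 × 38 = 17.48 from the security fund.
Player A keeps 17 − 7 = 10, so Player A's payoff is 10 + 17.48 = 27.48.

27.48 dollars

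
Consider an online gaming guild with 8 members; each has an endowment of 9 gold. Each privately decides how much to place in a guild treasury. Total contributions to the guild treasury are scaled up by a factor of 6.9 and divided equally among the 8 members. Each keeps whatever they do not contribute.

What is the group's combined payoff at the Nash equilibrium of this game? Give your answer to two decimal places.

72.00 gold

Each contributed unit returns 6.9/8 = 0.8625 to its contributor — below 1 — so contributing 0 is dominant for every player. At the Nash equilibrium everyone keeps their 9, and the group total is 8 × 9 = 72.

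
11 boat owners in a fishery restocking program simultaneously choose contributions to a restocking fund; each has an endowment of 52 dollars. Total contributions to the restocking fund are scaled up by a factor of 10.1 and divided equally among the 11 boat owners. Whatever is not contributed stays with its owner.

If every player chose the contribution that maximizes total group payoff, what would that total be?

Each contributed unit returns 10.100 to the group as a whole (0.9182 to each of 11 players), which exceeds 1, so the social optimum is full contribution: group total = 10.100 × 572 = 5777.20.

5777.20 dollars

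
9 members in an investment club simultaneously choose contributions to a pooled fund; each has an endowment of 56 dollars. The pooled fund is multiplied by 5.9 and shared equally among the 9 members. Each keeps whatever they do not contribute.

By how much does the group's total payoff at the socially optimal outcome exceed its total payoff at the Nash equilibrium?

2469.60 dollars

Each contributed unit returns 5.9/9 = 0.6556 to its contributor — below 1 — so contributing 0 is dominant for every player. At the Nash equilibrium everyone keeps their 56, and the group total is 9 × 56 = 504.
Each contributed unit returns 5.900 to the group as a whole (0.6556 to each of 9 players), which exceeds 1, so the social optimum is full contribution: group total = 5.900 × 504 = 2973.60.
Efficiency loss = 2973.60 − 504 = 2469.60.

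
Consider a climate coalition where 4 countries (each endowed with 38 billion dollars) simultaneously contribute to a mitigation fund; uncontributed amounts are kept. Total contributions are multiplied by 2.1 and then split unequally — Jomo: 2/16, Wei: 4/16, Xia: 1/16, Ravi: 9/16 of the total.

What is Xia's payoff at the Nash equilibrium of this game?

A player with share s gets back 2.1·s per unit contributed, so full contribution is dominant for anyone with s > 1/2.1 = 0.4762 and zero contribution is dominant for anyone below.
Only Ravi (9/16) clears that bar, contributing 38; the remaining 3 contribute 0. Total contributed: 38.
Xia keeps 38 and receives 2.1 × 38 × 1/16 = 4.99 from the mitigation fund, for a payoff of 42.99.

42.99 billion dollars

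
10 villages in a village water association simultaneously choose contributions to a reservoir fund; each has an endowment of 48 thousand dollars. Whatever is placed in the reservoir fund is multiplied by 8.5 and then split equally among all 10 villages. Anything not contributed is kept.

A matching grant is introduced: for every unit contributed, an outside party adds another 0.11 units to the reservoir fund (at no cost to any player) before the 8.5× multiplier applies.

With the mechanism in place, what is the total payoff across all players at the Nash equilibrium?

Even with the mechanism, each unit contributed returns only 8.5 × 1.11 / 10 = 0.9435 per unit of net cost, so contributing nothing is still dominant.
At the Nash equilibrium no one contributes; group total payoff = 10 × 48 = 480.

480.00 thousand dollars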